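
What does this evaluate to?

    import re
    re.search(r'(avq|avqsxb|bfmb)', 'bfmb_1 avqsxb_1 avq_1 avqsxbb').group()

'bfmb'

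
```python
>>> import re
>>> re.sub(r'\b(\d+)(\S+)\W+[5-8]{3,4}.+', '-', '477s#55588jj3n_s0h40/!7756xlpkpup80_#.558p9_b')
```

Pattern: a word boundary (`\b`, zero-width); then one or more of a digit (captured); then one or more of a non-whitespace character (captured); then one or more of a non-word character, then 3 to 4 of a character in [5-8], then one or more of any character.
`sub` substitutes '-' at each match site.

'-'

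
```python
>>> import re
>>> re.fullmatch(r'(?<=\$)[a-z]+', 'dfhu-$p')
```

None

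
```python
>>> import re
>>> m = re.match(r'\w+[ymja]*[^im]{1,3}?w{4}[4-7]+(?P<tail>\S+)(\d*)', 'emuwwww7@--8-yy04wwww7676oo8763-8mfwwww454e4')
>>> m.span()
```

(0, 44)

With `match`, the pattern is implicitly anchored at the beginning.
The match spans [0:44] → 'emuwwww7@--8-yy04wwww7676oo8763-8mfwwww454e4'.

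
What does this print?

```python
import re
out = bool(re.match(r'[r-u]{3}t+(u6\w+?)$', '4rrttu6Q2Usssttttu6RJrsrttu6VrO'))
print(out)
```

False

`match` is anchored at position 0; if the pattern doesn't fit there, it returns None.
Here position 0 doesn't satisfy it, so the call returns None, and `bool(None)` is False.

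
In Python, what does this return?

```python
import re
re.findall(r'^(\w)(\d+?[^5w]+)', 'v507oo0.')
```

Multiple groups make `findall` return tuples — one 2-tuple for the one match.

[('v', '507oo0.')]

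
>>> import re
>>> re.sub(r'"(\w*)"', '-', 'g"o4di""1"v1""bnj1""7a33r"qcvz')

'g--v1-bnj1-7a33r"qcvz'

Each match is replaced by '-'.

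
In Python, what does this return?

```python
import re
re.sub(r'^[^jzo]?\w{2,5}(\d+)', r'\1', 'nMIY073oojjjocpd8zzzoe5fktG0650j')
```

The pattern matches anchored at the start of the string; then optionally any character except [jzo], then 2 to 5 of a word character; then one or more of a digit (captured).
Matches: at [0:7] → 'nMIY073'.
`\1` in the replacement pulls in group 1's text for each match.

'3oojjjocpd8zzzoe5fktG0650j'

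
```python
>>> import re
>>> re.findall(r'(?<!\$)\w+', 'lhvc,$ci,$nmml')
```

The negative lookahead/lookbehind blocks any match where the forbidden context is present.
Walking the string: at [0:4] → 'lhvc'; at [7:8] → 'i'; at [11:14] → 'mml'.
No capturing groups, so `findall` returns the 3 full match strings.

['lhvc', 'i', 'mml']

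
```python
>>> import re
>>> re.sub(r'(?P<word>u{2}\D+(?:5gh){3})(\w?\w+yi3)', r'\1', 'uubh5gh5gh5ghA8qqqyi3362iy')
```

The pattern matches exactly 2 of a literal 'u', then one or more of a non-digit, then the literal '5gh' repeated 3 times (captured as 'word'); then optionally a word character, then one or more of a word character, then the literal 'yi3' (captured).
Matches: at [0:21] → 'uubh5gh5gh5ghA8qqqyi3'.
`\1` in the replacement pulls in group 1's text for each match.

'uubh5gh5gh5gh362iy'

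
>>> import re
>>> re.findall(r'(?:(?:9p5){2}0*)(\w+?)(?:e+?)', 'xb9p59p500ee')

This matches the literal '9p5' repeated 2 times, then zero or more of the literal '0' (non-capturing group); then one or more of a word character (lazy) (captured); then one or more of a literal 'e' (lazy) (non-capturing group).
Matches: at [2:12] match '9p59p500ee', group 1 = 'e'.
One capturing group, so `findall` returns just the captured substring from the one match — 1 in all.

['e']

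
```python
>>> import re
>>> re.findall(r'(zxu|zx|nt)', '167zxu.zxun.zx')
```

['zxu', 'zxu', 'zx']

Alternation tries branches left to right and keeps the first one that lets the overall match succeed at that position.
Walking the string: at [3:6] match 'zxu', group 1 = 'zxu'; at [7:10] match 'zxu', group 1 = 'zxu'; at [12:14] match 'zx', group 1 = 'zx'.
One capturing group, so `findall` returns just the captured substring from each match — 3 in all.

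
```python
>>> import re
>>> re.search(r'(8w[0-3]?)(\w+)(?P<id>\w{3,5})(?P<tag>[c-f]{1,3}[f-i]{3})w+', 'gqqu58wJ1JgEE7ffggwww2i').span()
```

(5, 21)

The pattern matches the literal '8w', then optionally a character in [0-3] (captured); then one or more of a word character (captured); then 3 to 5 of a word character (captured as 'id'); then 1 to 3 of a character in [c-f], then exactly 3 of a character in [f-i] (captured as 'tag'); then one or more of a literal 'w'.
The match spans [5:21] → '8wJ1JgEE7ffggwww'.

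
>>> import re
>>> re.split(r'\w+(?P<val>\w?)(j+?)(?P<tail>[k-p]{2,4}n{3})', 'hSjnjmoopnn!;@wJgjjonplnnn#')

['hSjnjmoopnn!;@', '', 'j', 'onplnnn', '#']

The pattern matches one or more of a word character; then optionally a word character (captured as 'val'); then one or more of a literal 'j' (lazy) (captured); then 2 to 4 of a character in [k-p], then exactly 3 of the literal 'n' (captured as 'tail').
Matches to split on: at [14:26] → 'wJgjjonplnnn'.
`re.split` interleaves the captured-group text with the surrounding fragments.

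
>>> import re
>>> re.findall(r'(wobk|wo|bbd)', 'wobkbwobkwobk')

['wobk', 'wobk', 'wobk']

Branches in `(...|...)` are attempted left-to-right; the first branch that allows the whole pattern to succeed is taken.
`findall` collects group 1 from each match (3 total).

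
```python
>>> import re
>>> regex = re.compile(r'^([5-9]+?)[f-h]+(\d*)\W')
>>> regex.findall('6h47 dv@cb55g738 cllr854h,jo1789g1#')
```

[('6', '47')]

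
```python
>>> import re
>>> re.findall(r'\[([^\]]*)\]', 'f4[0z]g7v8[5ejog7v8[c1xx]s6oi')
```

['0z', '5ejog7v8[c1xx']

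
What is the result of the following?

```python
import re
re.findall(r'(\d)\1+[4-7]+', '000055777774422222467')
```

['0', '2']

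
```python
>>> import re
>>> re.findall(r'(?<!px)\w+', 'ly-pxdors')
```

Because the assertion is negative and zero-width, positions next to the forbidden text are skipped.
With no groups in the pattern, `findall` gives back each whole match — 2 here.

['ly', 'pxdors']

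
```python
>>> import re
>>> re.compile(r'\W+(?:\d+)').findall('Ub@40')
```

['@40']

With no groups in the pattern, `findall` gives back each whole match — 1 here.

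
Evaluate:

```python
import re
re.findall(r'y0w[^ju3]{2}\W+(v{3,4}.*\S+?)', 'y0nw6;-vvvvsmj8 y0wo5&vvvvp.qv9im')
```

['vvvvp.qv9im']

Pattern: the literal 'y0w', then exactly 2 of any character except [ju3]; then one or more of a non-word character; then 3 to 4 of the literal 'v', then zero or more of any character, then one or more of a non-whitespace character (lazy) (captured).
One capturing group, so `findall` returns just the captured substring from the one match — 1 in all.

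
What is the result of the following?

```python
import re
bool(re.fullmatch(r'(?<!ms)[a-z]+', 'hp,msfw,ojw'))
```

False

Because the assertion is negative and zero-width, positions next to the forbidden text are skipped.
`fullmatch` succeeds only if the pattern covers the string from start to end.
Here the string isn't matched end-to-end, so the call returns None, and `bool(None)` is False.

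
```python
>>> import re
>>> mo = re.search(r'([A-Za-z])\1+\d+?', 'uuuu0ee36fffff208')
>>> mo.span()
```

`\1` has to match the exact text group 1 already captured.
`re.search` tries every starting position until one works.
The match spans [0:5] → 'uuuu0'.
Captured: group 1 = 'u'.

(0, 5)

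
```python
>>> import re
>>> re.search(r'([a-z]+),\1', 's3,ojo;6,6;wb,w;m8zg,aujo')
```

None

The backreference `\1` re-matches whatever the first group consumed, character for character.
`re.search` tries every starting position until one works.
Here the pattern never matches, so the call returns None.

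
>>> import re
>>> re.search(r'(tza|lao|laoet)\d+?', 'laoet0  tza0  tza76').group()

'laoet0'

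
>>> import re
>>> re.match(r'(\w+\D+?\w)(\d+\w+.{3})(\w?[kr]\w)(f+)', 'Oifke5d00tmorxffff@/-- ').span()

With `match`, the pattern is implicitly anchored at the beginning.
The match spans [0:18] → 'Oifke5d00tmorxffff'.

(0, 18)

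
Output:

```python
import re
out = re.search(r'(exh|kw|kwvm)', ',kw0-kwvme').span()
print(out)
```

`re.search` tries every starting position until one works.
The match spans [1:3] → 'kw'.
Captured: group 1 = 'kw'.

(1, 3)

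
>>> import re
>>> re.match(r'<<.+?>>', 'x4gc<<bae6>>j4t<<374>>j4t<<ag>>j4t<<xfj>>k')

None

`match` is anchored at position 0; if the pattern doesn't fit there, it returns None.
Here the pattern fails at index 0, so the call returns None.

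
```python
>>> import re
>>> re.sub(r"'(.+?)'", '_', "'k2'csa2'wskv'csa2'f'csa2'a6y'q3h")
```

'_csa2_csa2_csa2_q3h'

Lazy quantifiers expand one character at a time until the remainder of the pattern can match.
Every occurrence is swapped for '_'.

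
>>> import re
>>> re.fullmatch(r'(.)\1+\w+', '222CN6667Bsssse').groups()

('2',)

The backreference `\1` re-matches whatever the first group consumed, character for character.
`re.fullmatch` requires the pattern to consume the entire string.
The match spans [0:15] → '222CN6667Bsssse'.
Captured: group 1 = '2'.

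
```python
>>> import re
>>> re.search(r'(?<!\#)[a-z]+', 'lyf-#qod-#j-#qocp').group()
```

Because the assertion is negative and zero-width, positions next to the forbidden text are skipped.
The match spans [0:3] → 'lyf'.

'lyf'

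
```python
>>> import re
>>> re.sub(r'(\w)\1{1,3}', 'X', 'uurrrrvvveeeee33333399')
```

`\1` is not a pattern — it's the concrete string captured by group 1, re-applied verbatim.
`sub` substitutes 'X' at each match site.

'XXXXeXXX'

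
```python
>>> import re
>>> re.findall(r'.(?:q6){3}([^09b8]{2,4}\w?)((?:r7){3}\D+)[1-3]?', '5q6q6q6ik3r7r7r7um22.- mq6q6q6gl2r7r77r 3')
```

[('ik3', 'r7r7r7um')]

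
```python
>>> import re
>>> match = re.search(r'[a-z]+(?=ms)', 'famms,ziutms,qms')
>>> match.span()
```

The positive lookaround only admits positions where the adjacent text matches; those characters stay outside the span.
The match spans [0:3] → 'fam'.

(0, 3)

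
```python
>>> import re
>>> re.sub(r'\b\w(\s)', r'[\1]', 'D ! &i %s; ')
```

'[ ]! &[ ]%s; '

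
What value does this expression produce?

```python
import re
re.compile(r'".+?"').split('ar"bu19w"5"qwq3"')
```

Lazy quantifiers expand one character at a time until the remainder of the pattern can match.
Matches to split on: at [2:9] → '"bu19w"'; at [10:16] → '"qwq3"'.
Splitting on the pattern gives 3 pieces.

['ar', '5', '']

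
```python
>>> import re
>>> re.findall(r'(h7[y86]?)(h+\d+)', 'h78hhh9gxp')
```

The pattern matches the literal 'h7', then optionally one of [y86] (captured); then one or more of the literal 'h', then one or more of a digit (captured).
2 groups means the one result is a tuple of 2 captured strings — 1 here.

[('h78', 'hhh9')]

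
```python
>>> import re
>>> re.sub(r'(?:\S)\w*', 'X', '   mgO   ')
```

'   X   '

Pattern: a non-whitespace character (non-capturing group); then zero or more of a word character.
Matches: at [3:6] → 'mgO'.
Every occurrence is swapped for 'X'.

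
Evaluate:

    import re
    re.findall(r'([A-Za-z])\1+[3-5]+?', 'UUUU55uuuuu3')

After group 1 captures some text, `\1` only succeeds where that same text appears again.
Walking the string: at [0:5] match 'UUUU5', group 1 = 'U'; at [6:12] match 'uuuuu3', group 1 = 'u'.
With a single group, `findall` returns only what that group captured — 2 items.

['U', 'u']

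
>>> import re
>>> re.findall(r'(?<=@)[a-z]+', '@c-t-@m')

['c', 'm']

The `(?=…)`/`(?<=…)` assertion just peeks at neighbouring text; it doesn't advance the match position.
Scanning left to right: at [1:2] → 'c'; at [6:7] → 'm'.
`findall` yields the raw match text (2 of them) because the pattern has no groups.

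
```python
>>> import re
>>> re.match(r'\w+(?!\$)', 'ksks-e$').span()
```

`(?!…)`/`(?<!…)` only lets a position through if the neighbouring text does NOT match; no characters are consumed.
`match` is anchored at position 0; if the pattern doesn't fit there, it returns None.
The match spans [0:4] → 'ksks'.

(0, 4)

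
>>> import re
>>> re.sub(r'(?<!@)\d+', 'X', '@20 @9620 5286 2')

'@2X @9X X X'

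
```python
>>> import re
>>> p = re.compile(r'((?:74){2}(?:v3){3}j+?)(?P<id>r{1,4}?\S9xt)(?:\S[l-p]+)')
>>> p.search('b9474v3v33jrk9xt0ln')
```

Here no position works, so the call returns None.

None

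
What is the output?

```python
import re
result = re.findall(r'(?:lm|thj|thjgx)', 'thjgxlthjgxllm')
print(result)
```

['thj', 'thj', 'lm']

Alternation isn't longest-match — the leftmost alternative that fits at this position is chosen.
With no groups in the pattern, `findall` gives back each whole match — 3 here.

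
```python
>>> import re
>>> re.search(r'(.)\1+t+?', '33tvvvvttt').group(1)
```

'3'

The match spans [0:3] → '33t'.
Captured: group 1 = '3'.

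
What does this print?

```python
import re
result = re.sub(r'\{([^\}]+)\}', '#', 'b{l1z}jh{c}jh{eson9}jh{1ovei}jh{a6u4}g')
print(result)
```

b#jh#jh#jh#jh#g

Every occurrence is swapped for '#'.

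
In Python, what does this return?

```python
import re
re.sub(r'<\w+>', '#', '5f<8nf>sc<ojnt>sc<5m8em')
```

Matches: at [2:7] → '<8nf>'; at [9:15] → '<ojnt>'.
Every occurrence is swapped for '#'.

'5f#sc#sc<5m8em'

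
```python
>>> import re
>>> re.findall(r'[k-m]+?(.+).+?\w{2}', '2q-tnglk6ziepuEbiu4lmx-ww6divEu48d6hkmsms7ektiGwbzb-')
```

The pattern matches one or more of a character in [k-m] (lazy); then one or more of any character (captured); then one or more of any character (lazy), then exactly 2 of a word character.
Scanning left to right: at [6:51] match 'lk6ziepuEbiu4lmx-ww6divEu48d6hkmsms7ektiGwbzb', group 1 = 'k6ziepuEbiu4lmx-ww6divEu48d6hkmsms7ektiGw'.
Because there's exactly one group, `findall` drops the full match and keeps group 1 from the one hit.

['k6ziepuEbiu4lmx-ww6divEu48d6hkmsms7ektiGw']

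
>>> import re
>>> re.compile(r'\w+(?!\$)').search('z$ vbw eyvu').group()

Because the assertion is negative and zero-width, positions next to the forbidden text are skipped.
`search` walks the string left to right and returns the first match it finds.
The match spans [3:6] → 'vbw'.

'vbw'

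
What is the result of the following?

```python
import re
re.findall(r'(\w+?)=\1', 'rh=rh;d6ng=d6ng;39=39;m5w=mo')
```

`\1` is not a pattern — it's the concrete string captured by group 1, re-applied verbatim.
With a single group, `findall` returns only what that group captured — 3 items.

['rh', 'd6ng', '39']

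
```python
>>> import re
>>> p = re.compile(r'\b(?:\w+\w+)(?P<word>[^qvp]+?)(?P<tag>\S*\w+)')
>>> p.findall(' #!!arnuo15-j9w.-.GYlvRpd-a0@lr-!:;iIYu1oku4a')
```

[('-', 'j9w.-.GYlvRpd-a0@lr-!:;iIYu1oku4a')]

Multiple groups make `findall` return tuples — one 2-tuple for the one match.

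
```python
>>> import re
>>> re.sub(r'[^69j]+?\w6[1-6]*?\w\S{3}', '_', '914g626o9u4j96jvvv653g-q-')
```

This matches one or more of any character except [69j] (lazy), then a word character, then the literal '6'; then zero or more of a character in [1-6] (lazy), then a word character, then exactly 3 of a non-whitespace character.
Matches: at [1:9] → '14g626o9'; at [15:23] → 'vvv653g-'.
Each match is replaced by '_'.

'9_u4j96j_q-'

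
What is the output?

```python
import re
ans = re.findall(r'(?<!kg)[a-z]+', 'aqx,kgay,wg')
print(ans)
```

['aqx', 'kgay', 'wg']

The negative lookaround is zero-width — it rules out positions where the adjacent text would match, without consuming anything.
With no groups in the pattern, `findall` gives back each whole match — 3 here.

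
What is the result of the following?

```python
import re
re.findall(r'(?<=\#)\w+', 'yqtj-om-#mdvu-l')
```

['mdvu']

The `(?=…)`/`(?<=…)` assertion just peeks at neighbouring text; it doesn't advance the match position.
Walking the string: at [9:13] → 'mdvu'.
With no groups in the pattern, `findall` gives back each whole match — 1 here.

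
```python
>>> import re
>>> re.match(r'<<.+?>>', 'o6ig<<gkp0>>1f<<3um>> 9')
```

None

`re.match` only tries the pattern at the start of the string.
Here position 0 doesn't satisfy it, so the call returns None.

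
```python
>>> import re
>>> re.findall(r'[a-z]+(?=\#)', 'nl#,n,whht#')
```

The positive lookaround only admits positions where the adjacent text matches; those characters stay outside the span.
With no groups in the pattern, `findall` gives back each whole match — 2 here.

['nl', 'whht']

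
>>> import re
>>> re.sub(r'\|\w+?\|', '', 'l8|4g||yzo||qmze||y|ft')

Every occurrence is swapped for ''.

'l8ft'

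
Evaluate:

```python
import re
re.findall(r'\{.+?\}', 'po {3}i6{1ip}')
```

['{3}', '{1ip}']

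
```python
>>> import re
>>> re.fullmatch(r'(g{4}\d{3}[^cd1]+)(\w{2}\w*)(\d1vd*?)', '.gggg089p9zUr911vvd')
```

`fullmatch` succeeds only if the pattern covers the string from start to end.
Here there's no way to consume every character, so the call returns None.

None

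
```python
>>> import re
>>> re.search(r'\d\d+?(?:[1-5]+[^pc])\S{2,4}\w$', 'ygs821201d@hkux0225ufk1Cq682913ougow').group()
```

The match spans [25:36] → '682913ougow'.

'682913ougow'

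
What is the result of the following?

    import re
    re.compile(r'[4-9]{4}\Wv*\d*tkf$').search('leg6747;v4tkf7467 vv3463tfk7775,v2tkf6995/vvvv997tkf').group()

The match spans [37:52] → '6995/vvvv997tkf'.

'6995/vvvv997tkf'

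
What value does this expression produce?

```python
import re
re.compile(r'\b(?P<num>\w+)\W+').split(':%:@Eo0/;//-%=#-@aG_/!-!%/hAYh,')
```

Pattern: a word boundary (`\b`, zero-width); then one or more of a word character (captured as 'num'); then one or more of a non-word character.
Matches to split on: at [4:17] → 'Eo0/;//-%=#-@'; at [17:26] → 'aG_/!-!%/'; at [26:31] → 'hAYh,'.
`re.split` interleaves the captured-group text with the surrounding fragments.

[':%:@', 'Eo0', '', 'aG_', '', 'hAYh', '']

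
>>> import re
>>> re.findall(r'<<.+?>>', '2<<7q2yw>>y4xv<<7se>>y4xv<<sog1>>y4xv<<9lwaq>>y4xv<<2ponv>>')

Because the quantifier is non-greedy, it stops expanding at the earliest point where the rest of the pattern can succeed.
Scanning left to right: at [1:10] → '<<7q2yw>>'; at [14:21] → '<<7se>>'; at [25:33] → '<<sog1>>'; at [37:46] → '<<9lwaq>>'; at [50:59] → '<<2ponv>>'.
With no groups in the pattern, `findall` gives back each whole match — 5 here.

['<<7q2yw>>', '<<7se>>', '<<sog1>>', '<<9lwaq>>', '<<2ponv>>']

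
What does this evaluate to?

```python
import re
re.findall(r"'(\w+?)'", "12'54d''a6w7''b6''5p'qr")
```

Walking the string: at [2:7] match "'54d'", group 1 = '54d'; at [7:13] match "'a6w7'", group 1 = 'a6w7'; at [13:17] match "'b6'", group 1 = 'b6'; at [17:21] match "'5p'", group 1 = '5p'.
`findall` collects group 1 from each match (4 total).

['54d', 'a6w7', 'b6', '5p']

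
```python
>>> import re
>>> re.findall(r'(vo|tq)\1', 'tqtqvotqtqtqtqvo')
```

['tq', 'tq', 'tq']

The backreference `\1` re-matches whatever the first group consumed, character for character.
With a single group, `findall` returns only what that group captured — 3 items.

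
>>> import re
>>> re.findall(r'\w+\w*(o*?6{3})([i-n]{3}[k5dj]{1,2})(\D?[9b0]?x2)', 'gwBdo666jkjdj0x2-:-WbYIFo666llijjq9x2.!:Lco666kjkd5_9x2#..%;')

[('666', 'jkjdj', '0x2'), ('666', 'llijj', 'q9x2'), ('666', 'kjkd5', '_9x2')]

This matches one or more of a word character; then zero or more of a word character; then zero or more of the literal 'o' (lazy), then exactly 3 of a literal '6' (captured); then exactly 3 of a character in [i-n], then 1 to 2 of one of [k5dj] (captured); then optionally a non-digit, then optionally one of [9b0], then the literal 'x2' (captured).
Scanning left to right: at [0:16] match 'gwBdo666jkjdj0x2', groups = ('666', 'jkjdj', '0x2'); at [19:37] match 'WbYIFo666llijjq9x2', groups = ('666', 'llijj', 'q9x2'); at [40:55] match 'Lco666kjkd5_9x2', groups = ('666', 'kjkd5', '_9x2').
Multiple groups make `findall` return tuples — one 3-tuple for each match.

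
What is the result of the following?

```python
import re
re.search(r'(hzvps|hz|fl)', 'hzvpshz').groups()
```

Branches in `(...|...)` are attempted left-to-right; the first branch that allows the whole pattern to succeed is taken.
`re.search` scans for the first position where the pattern succeeds.
The match spans [0:5] → 'hzvps'.
Captured: group 1 = 'hzvps'.

('hzvps',)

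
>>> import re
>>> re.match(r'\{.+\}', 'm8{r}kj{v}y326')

None

With `match`, the pattern is implicitly anchored at the beginning.
Here the pattern fails at index 0, so the call returns None.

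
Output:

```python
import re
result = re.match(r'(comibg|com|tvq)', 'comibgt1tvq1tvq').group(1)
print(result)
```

comibg

`|` is ordered: at each position the engine commits to the first alternative that works.
`re.match` won't scan ahead — the pattern has to work from the very first character.
The match spans [0:6] → 'comibg'.
Captured: group 1 = 'comibg'.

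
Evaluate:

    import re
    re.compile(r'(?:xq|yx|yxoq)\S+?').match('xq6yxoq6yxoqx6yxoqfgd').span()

(0, 3)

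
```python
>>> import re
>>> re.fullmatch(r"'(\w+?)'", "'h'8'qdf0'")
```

None

`re.fullmatch` requires the pattern to consume the entire string.
Here there's no way to consume every character, so the call returns None.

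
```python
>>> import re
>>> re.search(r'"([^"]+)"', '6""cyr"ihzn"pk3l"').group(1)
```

'cyr'

Unlike `match`, `search` isn't anchored — it looks for the pattern anywhere in the string.
The match spans [2:7] → '"cyr"'.
Captured: group 1 = 'cyr'.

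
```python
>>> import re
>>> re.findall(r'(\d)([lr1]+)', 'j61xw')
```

[('6', '1')]

Pattern: a digit (captured); then one or more of one of [lr1] (captured).
Scanning left to right: at [1:3] match '61', groups = ('6', '1').
2 groups means the one result is a tuple of 2 captured strings — 1 here.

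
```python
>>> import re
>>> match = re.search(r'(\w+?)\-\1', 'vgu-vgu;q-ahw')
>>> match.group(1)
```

'vgu'

The match spans [0:7] → 'vgu-vgu'.
Captured: group 1 = 'vgu'.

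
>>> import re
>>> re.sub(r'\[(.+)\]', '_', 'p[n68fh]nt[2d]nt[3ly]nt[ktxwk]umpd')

Matches: at [1:30] → '[n68fh]nt[2d]nt[3ly]nt[ktxwk]'.
`sub` substitutes '_' at each match site.

'p_umpd'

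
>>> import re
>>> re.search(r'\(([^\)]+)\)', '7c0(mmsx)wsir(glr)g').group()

`re.search` tries every starting position until one works.
The match spans [3:9] → '(mmsx)'.
Captured: group 1 = 'mmsx'.

'(mmsx)'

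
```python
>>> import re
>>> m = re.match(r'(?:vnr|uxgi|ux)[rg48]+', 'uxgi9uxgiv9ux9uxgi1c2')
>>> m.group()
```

'uxg'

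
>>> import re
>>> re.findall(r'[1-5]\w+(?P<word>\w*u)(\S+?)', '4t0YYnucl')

Pattern: a character in [1-5], then one or more of a word character; then zero or more of a word character, then a literal 'u' (captured as 'word'); then one or more of a non-whitespace character (lazy) (captured).
The `?` after the quantifier makes it lazy — it takes as little as possible before letting the rest of the pattern try.
Matches: at [0:8] match '4t0YYnuc', groups = ('u', 'c').
With 2 capturing groups, `findall` returns a 2-tuple per match.

[('u', 'c')]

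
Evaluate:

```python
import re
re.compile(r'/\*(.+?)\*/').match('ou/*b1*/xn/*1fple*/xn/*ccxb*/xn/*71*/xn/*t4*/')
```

None

With `match`, the pattern is implicitly anchored at the beginning.
Here position 0 doesn't satisfy it, so the call returns None.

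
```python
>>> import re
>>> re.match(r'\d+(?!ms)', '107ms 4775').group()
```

'10'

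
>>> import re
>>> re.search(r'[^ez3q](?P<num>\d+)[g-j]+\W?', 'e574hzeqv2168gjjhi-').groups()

('74',)

The match spans [1:5] → '574h'.
Captured: group 1 = '74'.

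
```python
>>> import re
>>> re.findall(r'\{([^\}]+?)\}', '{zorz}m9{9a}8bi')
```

Scanning left to right: at [0:6] match '{zorz}', group 1 = 'zorz'; at [8:12] match '{9a}', group 1 = '9a'.
One capturing group, so `findall` returns just the captured substring from each match — 2 in all.

['zorz', '9a']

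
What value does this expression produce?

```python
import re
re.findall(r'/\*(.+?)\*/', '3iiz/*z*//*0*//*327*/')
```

['z', '0', '327']

A non-greedy quantifier consumes as few characters as it can — just enough that the remainder of the pattern still matches from where it stops; whatever follows it matches normally.
With a single group, `findall` returns only what that group captured — 3 items.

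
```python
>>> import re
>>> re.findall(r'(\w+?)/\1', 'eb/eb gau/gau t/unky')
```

['eb', 'gau']

`\1` has to match the exact text group 1 already captured.
Because there's exactly one group, `findall` drops the full match and keeps group 1 from each hit.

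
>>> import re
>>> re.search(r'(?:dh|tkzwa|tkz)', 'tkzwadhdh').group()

Alternation tries branches left to right and keeps the first one that lets the overall match succeed at that position.
Unlike `match`, `search` isn't anchored — it looks for the pattern anywhere in the string.
The match spans [0:5] → 'tkzwa'.

'tkzwa'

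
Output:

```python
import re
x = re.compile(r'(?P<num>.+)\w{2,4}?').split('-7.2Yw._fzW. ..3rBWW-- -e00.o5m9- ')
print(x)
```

The pattern matches one or more of any character (captured as 'num'); then 2 to 4 of a word character (lazy).
Matches to split on: at [0:32] → '-7.2Yw._fzW. ..3rBWW-- -e00.o5m9'.
Because the pattern has a capturing group, `split` also inserts each captured text between the pieces.

['', '-7.2Yw._fzW. ..3rBWW-- -e00.o5', '- ']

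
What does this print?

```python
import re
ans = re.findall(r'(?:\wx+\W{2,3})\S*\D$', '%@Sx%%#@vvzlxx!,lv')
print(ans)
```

['Sx%%#@vvzlxx!,lv']

Since nothing is captured, `findall` lists the 1 matched substring directly.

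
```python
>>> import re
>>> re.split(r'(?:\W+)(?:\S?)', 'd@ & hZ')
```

`split` removes every match and returns the 2 fragments in between.

['d', 'Z']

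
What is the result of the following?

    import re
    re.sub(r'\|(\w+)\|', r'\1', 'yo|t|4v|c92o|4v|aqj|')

'yot4vc92o4vaqj'

`\1` in the replacement pulls in group 1's text for each match.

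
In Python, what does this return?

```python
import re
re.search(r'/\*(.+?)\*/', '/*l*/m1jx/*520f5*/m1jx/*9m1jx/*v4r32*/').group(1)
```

'l'

A `+?`/`*?`/`{m,n}?` starts at its minimum and grows only as far as needed for what follows to match.
Unlike `match`, `search` isn't anchored — it looks for the pattern anywhere in the string.
The match spans [0:5] → '/*l*/'.
Captured: group 1 = 'l'.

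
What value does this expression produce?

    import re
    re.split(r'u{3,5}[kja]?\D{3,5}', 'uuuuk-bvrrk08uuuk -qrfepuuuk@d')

['', 'k08', 'ep', '']

This matches 3 to 5 of the literal 'u', then optionally one of [kja]; then 3 to 5 of a non-digit.
Matches to split on: at [0:10] → 'uuuuk-bvrr'; at [13:22] → 'uuuk -qrf'; at [24:30] → 'uuuk@d'.
`split` removes every match and returns the 4 fragments in between.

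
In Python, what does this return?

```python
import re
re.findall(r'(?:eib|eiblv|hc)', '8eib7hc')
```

Matches: at [1:4] → 'eib'; at [5:7] → 'hc'.
Since nothing is captured, `findall` lists the 2 matched substrings directly.

['eib', 'hc']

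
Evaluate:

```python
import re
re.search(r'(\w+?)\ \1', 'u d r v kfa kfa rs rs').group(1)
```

The match spans [8:15] → 'kfa kfa'.
Captured: group 1 = 'kfa'.

'kfa'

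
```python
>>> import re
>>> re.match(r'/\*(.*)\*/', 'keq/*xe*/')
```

`match` is anchored at position 0; if the pattern doesn't fit there, it returns None.
Here the string doesn't start with a match, so the call returns None.

None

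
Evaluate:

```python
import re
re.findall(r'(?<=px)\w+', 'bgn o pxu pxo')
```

['u', 'o']

The positive lookaround only admits positions where the adjacent text matches; those characters stay outside the span.
With no groups in the pattern, `findall` gives back each whole match — 2 here.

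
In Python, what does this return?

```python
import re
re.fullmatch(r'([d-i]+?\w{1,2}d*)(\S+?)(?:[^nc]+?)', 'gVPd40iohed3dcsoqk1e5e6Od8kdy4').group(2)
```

'40iohed3dc'

Pattern: one or more of a character in [d-i] (lazy), then 1 to 2 of a word character, then zero or more of the literal 'd' (captured); then one or more of a non-whitespace character (lazy) (captured); then one or more of any character except [nc] (lazy) (non-capturing group).
The `?` after the quantifier makes it lazy — it takes as little as possible before letting the rest of the pattern try.
`fullmatch` succeeds only if the pattern covers the string from start to end.
The match spans [0:30] → 'gVPd40iohed3dcsoqk1e5e6Od8kdy4'.
Captured: group 1 = 'gVPd', group 2 = '40iohed3dc'.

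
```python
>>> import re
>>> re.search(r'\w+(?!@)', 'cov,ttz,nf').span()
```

The negative lookaround is zero-width — it rules out positions where the adjacent text would match, without consuming anything.
The match spans [0:3] → 'cov'.

(0, 3)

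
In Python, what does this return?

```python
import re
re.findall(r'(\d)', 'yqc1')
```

['1']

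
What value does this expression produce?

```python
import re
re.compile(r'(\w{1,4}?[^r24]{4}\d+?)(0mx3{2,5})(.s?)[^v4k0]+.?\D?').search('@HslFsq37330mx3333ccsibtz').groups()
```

('HslFsq3733', '0mx3333', 'c')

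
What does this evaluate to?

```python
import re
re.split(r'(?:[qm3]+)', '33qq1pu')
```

['', '1pu']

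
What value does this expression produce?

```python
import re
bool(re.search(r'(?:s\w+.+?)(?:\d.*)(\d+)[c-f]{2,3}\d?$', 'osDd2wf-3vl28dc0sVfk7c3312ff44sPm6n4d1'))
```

The pattern matches the literal 's', then one or more of a word character, then one or more of any character (lazy) (non-capturing group); then a digit, then zero or more of any character (non-capturing group); then one or more of a digit (captured); then 2 to 3 of a character in [c-f], then optionally a digit; then anchored at the end.
`search` walks the string left to right and returns the first match it finds.
Here the pattern never matches, so the call returns None, and `bool(None)` is False.

False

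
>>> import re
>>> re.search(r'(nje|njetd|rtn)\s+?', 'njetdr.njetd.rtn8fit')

None

`re.search` tries every starting position until one works.
Here no position works, so the call returns None.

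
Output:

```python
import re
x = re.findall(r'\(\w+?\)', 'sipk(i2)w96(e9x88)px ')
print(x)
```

Matches: at [4:8] → '(i2)'; at [11:18] → '(e9x88)'.
No capturing groups, so `findall` returns the 2 full match strings.

['(i2)', '(e9x88)']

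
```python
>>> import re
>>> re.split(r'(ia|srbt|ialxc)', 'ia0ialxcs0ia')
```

The regex engine tests alternatives in the order written; an earlier branch that matches wins even if a later one would match more.
With a capturing group present, the delimiter's captured portion is kept in the result list.

['', 'ia', '0', 'ia', 'lxcs0', 'ia', '']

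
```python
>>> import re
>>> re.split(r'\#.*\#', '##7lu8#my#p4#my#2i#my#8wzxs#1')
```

['', '1']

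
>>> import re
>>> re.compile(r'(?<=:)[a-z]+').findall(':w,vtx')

The lookaround is zero-width — it requires the adjacent text to match without consuming it, so the asserted text isn't part of the match.
`findall` yields the raw match text (1 of them) because the pattern has no groups.

['w']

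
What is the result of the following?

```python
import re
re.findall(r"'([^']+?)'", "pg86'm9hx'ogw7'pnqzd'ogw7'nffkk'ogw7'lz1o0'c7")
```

['m9hx', 'pnqzd', 'nffkk', 'lz1o0']

One capturing group, so `findall` returns just the captured substring from each match — 4 in all.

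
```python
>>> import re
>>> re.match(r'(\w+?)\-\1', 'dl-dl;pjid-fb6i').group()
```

'dl-dl'

A backreference is literal: `\1` must see the identical characters the first group matched.
`match` is anchored at position 0; if the pattern doesn't fit there, it returns None.
The match spans [0:5] → 'dl-dl'.
Captured: group 1 = 'dl'.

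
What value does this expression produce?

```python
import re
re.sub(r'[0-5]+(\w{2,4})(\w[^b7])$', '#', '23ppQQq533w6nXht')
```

The pattern matches one or more of a character in [0-5]; then 2 to 4 of a word character (captured); then a word character, then any character except [b7] (captured); then anchored at the end.
Matches: at [7:16] → '533w6nXht'.
Every occurrence is swapped for '#'.

'23ppQQq#'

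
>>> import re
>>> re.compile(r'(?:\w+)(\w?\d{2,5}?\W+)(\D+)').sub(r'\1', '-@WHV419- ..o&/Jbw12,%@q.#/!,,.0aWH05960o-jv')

The replacement refers to a captured group, so each match is rewritten using its own captured text.

'-@19- ..12,%@q.#/!,,.0aWH05960o-jv'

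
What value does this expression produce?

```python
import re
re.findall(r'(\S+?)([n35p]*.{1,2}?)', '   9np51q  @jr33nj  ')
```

[('9', 'np51'), ('q', ' '), ('@', 'j'), ('r', '33nj')]

With the lazy modifier that quantifier settles for the fewest repetitions that let the rest of the pattern succeed (the atoms after it are unaffected and can still be greedy).
2 groups means each result is a tuple of 2 captured strings — 4 here.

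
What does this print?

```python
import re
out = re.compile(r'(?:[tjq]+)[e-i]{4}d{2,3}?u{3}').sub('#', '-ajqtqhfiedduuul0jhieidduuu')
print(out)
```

-a#l0#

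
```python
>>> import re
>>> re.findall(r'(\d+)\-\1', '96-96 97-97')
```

['96', '97']

After group 1 captures some text, `\1` only succeeds where that same text appears again.
`findall` collects group 1 from each match (2 total).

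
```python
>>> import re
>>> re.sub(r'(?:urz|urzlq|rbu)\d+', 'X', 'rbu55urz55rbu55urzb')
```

'XXXurzb'

Matches: at [0:5] → 'rbu55'; at [5:10] → 'urz55'; at [10:15] → 'rbu55'.
Each match is replaced by 'X'.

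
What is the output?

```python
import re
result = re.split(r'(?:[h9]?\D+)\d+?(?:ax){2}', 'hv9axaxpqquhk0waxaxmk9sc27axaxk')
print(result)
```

['', 'pqquhk0waxaxmk', 'k']

Pattern: optionally one of [h9], then one or more of a non-digit (non-capturing group); then one or more of a digit (lazy), then the literal 'ax' repeated 2 times.
Matches to split on: at [0:7] → 'hv9axax'; at [21:30] → '9sc27axax'.
Splitting on the pattern gives 3 pieces.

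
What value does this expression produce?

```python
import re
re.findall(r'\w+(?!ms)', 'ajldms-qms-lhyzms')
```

Because the assertion is negative and zero-width, positions next to the forbidden text are skipped.
Scanning left to right: at [0:6] → 'ajldms'; at [7:10] → 'qms'; at [11:17] → 'lhyzms'.
`findall` yields the raw match text (3 of them) because the pattern has no groups.

['ajldms', 'qms', 'lhyzms']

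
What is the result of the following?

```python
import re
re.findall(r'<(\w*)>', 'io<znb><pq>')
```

`findall` collects group 1 from each match (2 total).

['znb', 'pq']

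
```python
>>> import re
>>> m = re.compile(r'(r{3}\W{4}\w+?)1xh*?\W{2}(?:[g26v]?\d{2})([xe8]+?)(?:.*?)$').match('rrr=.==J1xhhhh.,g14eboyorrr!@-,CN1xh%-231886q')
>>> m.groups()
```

('rrr=.==J', 'e')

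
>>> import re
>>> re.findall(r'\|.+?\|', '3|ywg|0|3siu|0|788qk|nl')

['|ywg|', '|3siu|', '|788qk|']

Walking the string: at [1:6] → '|ywg|'; at [7:13] → '|3siu|'; at [14:21] → '|788qk|'.
With no groups in the pattern, `findall` gives back each whole match — 3 here.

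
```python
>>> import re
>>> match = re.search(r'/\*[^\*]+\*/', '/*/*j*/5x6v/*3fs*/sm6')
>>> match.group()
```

'/*j*/'

The match spans [2:7] → '/*j*/'.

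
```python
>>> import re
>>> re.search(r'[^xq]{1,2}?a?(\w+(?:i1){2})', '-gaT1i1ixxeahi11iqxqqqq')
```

None

The pattern matches 1 to 2 of any character except [xq] (lazy), then optionally a literal 'a'; then one or more of a word character, then the literal 'i1' repeated 2 times (captured).
`re.search` tries every starting position until one works.
Here no position works, so the call returns None.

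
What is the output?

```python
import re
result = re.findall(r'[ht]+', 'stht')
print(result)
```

['tht']

Since nothing is captured, `findall` lists the 1 matched substring directly.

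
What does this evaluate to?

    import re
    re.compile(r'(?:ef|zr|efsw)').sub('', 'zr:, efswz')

':, swz'

Alternation isn't longest-match — the leftmost alternative that fits at this position is chosen.
Matches: at [0:2] → 'zr'; at [5:7] → 'ef'.
Every occurrence is swapped for ''.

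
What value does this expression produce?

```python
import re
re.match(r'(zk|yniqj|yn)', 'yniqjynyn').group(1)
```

'yniqj'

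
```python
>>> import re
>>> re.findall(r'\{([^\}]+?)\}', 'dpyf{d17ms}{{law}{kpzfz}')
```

['d17ms', '{law', 'kpzfz']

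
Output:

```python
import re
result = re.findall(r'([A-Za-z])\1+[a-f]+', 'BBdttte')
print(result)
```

['B', 't']

`\1` is not a pattern — it's the concrete string captured by group 1, re-applied verbatim.
Scanning left to right: at [0:3] match 'BBd', group 1 = 'B'; at [3:7] match 'ttte', group 1 = 't'.
With a single group, `findall` returns only what that group captured — 2 items.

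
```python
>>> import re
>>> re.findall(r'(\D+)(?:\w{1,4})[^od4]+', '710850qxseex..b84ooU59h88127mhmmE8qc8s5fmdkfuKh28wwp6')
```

The pattern matches one or more of a non-digit (captured); then 1 to 4 of a word character (non-capturing group); then one or more of any character except [od4].
Matches: at [6:41] match 'qxseex..b84ooU59h88127mhmmE8qc8s5fm', group 1 = 'qxseex..b'; at [41:53] match 'dkfuKh28wwp6', group 1 = 'dkfuKh'.
With a single group, `findall` returns only what that group captured — 2 items.

['qxseex..b', 'dkfuKh']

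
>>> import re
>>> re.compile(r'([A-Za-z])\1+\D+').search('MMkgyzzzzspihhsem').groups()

('M',)

`\1` has to match the exact text group 1 already captured.
`search` walks the string left to right and returns the first match it finds.
The match spans [0:17] → 'MMkgyzzzzspihhsem'.
Captured: group 1 = 'M'.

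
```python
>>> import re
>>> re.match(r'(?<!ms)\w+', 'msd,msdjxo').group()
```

'msd'

The negative lookahead/lookbehind blocks any match where the forbidden context is present.
`re.match` won't scan ahead — the pattern has to work from the very first character.
The match spans [0:3] → 'msd'.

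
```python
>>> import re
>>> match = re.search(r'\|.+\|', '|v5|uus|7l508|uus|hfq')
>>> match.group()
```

'|v5|uus|7l508|uus|'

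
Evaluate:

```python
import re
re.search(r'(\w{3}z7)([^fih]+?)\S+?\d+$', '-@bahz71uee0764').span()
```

(2, 15)

This matches exactly 3 of a word character, then the literal 'z7' (captured); then one or more of any character except [fih] (lazy) (captured); then one or more of a non-whitespace character (lazy), then one or more of a digit; then anchored at the end.
`re.search` tries every starting position until one works.
The match spans [2:15] → 'bahz71uee0764'.
Captured: group 1 = 'bahz7', group 2 = '1'.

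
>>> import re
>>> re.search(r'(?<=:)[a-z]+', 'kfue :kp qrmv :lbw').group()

'kp'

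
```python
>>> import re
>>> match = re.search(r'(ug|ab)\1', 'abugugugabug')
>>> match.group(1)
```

'ug'

The match spans [2:6] → 'ugug'.
Captured: group 1 = 'ug'.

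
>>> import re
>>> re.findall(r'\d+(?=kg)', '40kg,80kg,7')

The lookaround is zero-width — it requires the adjacent text to match without consuming it, so the asserted text isn't part of the match.
With no groups in the pattern, `findall` gives back each whole match — 2 here.

['40', '80']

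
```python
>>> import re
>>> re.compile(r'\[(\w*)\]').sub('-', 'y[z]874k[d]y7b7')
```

`sub` substitutes '-' at each match site.

'y-874k-y7b7'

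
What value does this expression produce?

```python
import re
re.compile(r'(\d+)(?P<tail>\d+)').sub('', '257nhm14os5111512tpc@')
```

Pattern: one or more of a digit (captured); then one or more of a digit (captured as 'tail').
`sub` substitutes '' at each match site.

'nhmostpc@'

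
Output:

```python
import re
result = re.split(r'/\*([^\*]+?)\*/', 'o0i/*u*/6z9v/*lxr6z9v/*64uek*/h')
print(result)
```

['o0i', 'u', '6z9v/*lxr6z9v', '64uek', 'h']

Matches to split on: at [3:8] → '/*u*/'; at [21:30] → '/*64uek*/'.
`re.split` interleaves the captured-group text with the surrounding fragments.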